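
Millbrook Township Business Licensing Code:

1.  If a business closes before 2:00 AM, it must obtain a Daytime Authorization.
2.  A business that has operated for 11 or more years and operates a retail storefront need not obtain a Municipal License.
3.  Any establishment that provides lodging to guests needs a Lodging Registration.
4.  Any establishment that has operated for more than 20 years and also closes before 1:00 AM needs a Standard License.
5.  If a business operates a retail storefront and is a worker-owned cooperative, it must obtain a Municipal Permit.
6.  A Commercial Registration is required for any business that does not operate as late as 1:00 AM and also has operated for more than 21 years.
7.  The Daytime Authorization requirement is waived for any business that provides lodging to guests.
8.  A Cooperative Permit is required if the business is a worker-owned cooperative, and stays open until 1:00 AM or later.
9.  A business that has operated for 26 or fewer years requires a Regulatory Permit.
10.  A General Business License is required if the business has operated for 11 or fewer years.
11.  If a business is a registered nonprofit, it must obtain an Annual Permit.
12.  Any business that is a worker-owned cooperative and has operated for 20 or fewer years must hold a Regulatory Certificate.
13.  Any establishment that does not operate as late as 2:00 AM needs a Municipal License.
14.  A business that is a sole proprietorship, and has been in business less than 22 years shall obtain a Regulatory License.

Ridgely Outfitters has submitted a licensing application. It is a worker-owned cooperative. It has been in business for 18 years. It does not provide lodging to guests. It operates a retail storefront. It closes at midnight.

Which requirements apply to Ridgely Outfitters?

Daytime Authorization, Municipal Permit, Regulatory Certificate, Regulatory Permit

1. closes midnight, at/before 2:00 AM → Daytime Authorization required.
2. years in business 18 ≥ 11; operates a retail storefront → exempt from Municipal License.
3. does not provide lodging to guests → Lodging Registration not required.
4. years in business 18 ≤ 20; closes midnight, at/before 1:00 AM → Standard License not required.
5. operates a retail storefront; is a worker-owned cooperative → Municipal Permit required.
6. closes midnight, at/before 1:00 AM; years in business 18 ≤ 21 → Commercial Registration not required.
7. does not provide lodging to guests → Daytime Authorization exemption does not apply.
8. is a worker-owned cooperative; closes midnight, at/before 1:00 AM → Cooperative Permit not required.
9. years in business 18 ≤ 26 → Regulatory Permit required.
10. years in business 18 > 11 → General Business License not required.
11. is a worker-owned cooperative (not: is a registered nonprofit) → Annual Permit not required.
12. is a worker-owned cooperative; years in business 18 ≤ 20 → Regulatory Certificate required.
13. closes midnight, at/before 2:00 AM → Municipal License required.
14. is a worker-owned cooperative (not: is a sole proprietorship); years in business 18 < 22 → Regulatory License not required.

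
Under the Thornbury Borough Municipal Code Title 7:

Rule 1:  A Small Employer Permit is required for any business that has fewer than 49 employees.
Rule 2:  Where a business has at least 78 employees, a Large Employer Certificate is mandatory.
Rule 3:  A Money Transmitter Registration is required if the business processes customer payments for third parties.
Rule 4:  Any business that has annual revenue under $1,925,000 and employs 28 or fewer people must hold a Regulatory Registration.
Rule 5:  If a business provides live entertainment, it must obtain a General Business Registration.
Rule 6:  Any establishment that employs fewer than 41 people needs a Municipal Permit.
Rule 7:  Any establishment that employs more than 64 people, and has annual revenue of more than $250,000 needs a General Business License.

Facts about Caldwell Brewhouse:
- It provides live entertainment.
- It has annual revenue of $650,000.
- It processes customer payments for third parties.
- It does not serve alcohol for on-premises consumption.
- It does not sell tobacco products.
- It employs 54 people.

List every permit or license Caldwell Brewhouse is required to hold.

Rule 1: employees 54 ≥ 49 → Small Employer Permit not required.
Rule 2: employees 54 < 78 → Large Employer Certificate not required.
Rule 3: processes customer payments for third parties → Money Transmitter Registration required.
Rule 4: revenue $650,000 < $1,925,000; employees 54 > 28 → Regulatory Registration not required.
Rule 5: provides live entertainment → General Business Registration required.
Rule 6: employees 54 ≥ 41 → Municipal Permit not required.
Rule 7: employees 54 ≤ 64; revenue $650,000 > $250,000 → General Business License not required.

General Business Registration, Money Transmitter Registration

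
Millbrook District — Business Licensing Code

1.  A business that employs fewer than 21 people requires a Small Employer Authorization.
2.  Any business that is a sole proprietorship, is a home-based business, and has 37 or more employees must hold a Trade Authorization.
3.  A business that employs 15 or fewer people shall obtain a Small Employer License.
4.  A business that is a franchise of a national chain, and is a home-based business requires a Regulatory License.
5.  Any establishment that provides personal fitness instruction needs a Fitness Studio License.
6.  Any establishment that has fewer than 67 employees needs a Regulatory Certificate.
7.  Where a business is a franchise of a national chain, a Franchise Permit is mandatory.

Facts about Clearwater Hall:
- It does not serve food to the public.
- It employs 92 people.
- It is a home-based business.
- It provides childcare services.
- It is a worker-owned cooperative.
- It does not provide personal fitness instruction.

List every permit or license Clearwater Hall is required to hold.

1. employees 92 ≥ 21 → Small Employer Authorization not required.
2. is a worker-owned cooperative (not: is a sole proprietorship); is a home-based business; employees 92 ≥ 37 → Trade Authorization not required.
3. employees 92 > 15 → Small Employer License not required.
4. is a worker-owned cooperative (not: is a franchise of a national chain); is a home-based business → Regulatory License not required.
5. does not provide personal fitness instruction → Fitness Studio License not required.
6. employees 92 ≥ 67 → Regulatory Certificate not required.
7. is a worker-owned cooperative (not: is a franchise of a national chain) → Franchise Permit not required.

None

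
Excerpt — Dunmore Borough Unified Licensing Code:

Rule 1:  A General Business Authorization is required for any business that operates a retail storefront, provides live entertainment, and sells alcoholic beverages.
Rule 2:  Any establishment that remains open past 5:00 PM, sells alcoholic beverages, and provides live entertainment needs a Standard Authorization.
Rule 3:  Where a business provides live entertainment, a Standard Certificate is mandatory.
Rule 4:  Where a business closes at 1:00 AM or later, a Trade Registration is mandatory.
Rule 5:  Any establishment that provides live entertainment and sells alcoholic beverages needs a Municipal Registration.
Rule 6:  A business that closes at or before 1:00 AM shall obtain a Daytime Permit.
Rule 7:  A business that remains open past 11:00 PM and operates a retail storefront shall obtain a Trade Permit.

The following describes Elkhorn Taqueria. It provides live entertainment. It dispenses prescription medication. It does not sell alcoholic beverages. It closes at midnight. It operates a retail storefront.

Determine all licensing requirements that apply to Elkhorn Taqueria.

Rule 1: operates a retail storefront; provides live entertainment; does not sell alcoholic beverages → General Business Authorization not required.
Rule 2: closes midnight, after 5:00 PM; does not sell alcoholic beverages; provides live entertainment → Standard Authorization not required.
Rule 3: provides live entertainment → Standard Certificate required.
Rule 4: closes midnight, at/before 1:00 AM → Trade Registration not required.
Rule 5: provides live entertainment; does not sell alcoholic beverages → Municipal Registration not required.
Rule 6: closes midnight, at/before 1:00 AM → Daytime Permit required.
Rule 7: closes midnight, after 11:00 PM; operates a retail storefront → Trade Permit required.

Daytime Permit, Standard Certificate, Trade Permit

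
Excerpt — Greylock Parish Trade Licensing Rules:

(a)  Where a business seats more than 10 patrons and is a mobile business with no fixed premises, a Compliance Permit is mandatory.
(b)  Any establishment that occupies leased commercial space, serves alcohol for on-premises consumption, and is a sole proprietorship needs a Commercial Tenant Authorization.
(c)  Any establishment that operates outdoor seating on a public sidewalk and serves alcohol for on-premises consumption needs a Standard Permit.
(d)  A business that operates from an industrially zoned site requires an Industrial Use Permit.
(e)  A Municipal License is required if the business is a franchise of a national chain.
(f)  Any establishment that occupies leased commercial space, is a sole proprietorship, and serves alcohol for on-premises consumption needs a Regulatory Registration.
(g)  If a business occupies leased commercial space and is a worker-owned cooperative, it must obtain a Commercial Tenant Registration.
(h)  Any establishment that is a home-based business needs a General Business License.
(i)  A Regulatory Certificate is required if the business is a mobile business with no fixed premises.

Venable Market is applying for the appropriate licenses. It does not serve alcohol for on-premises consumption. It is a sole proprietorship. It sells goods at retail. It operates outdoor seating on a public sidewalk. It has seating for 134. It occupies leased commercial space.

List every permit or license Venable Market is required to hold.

None

(a) seating 134 > 10; occupies leased commercial space (not: is a mobile business with no fixed premises) → Compliance Permit not required.
(b) occupies leased commercial space; does not serve alcohol for on-premises consumption; is a sole proprietorship → Commercial Tenant Authorization not required.
(c) operates outdoor seating on a public sidewalk; does not serve alcohol for on-premises consumption → Standard Permit not required.
(d) occupies leased commercial space (not: operates from an industrially zoned site) → Industrial Use Permit not required.
(e) is a sole proprietorship (not: is a franchise of a national chain) → Municipal License not required.
(f) occupies leased commercial space; is a sole proprietorship; does not serve alcohol for on-premises consumption → Regulatory Registration not required.
(g) occupies leased commercial space; is a sole proprietorship (not: is a worker-owned cooperative) → Commercial Tenant Registration not required.
(h) occupies leased commercial space (not: is a home-based business) → General Business License not required.
(i) occupies leased commercial space (not: is a mobile business with no fixed premises) → Regulatory Certificate not required.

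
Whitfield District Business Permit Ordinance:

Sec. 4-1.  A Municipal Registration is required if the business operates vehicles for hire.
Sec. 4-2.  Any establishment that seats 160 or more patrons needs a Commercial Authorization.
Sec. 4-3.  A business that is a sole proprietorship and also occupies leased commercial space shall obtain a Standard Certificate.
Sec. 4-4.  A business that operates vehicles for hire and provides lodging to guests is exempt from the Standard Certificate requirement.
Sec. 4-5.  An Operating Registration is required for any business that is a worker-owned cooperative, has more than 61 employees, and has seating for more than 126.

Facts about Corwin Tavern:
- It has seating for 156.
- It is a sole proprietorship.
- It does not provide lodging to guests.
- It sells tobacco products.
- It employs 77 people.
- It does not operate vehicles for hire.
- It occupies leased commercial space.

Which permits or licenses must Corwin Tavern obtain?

Standard Certificate

Sec. 4-1. does not operate vehicles for hire → Municipal Registration not required.
Sec. 4-2. seating 156 < 160 → Commercial Authorization not required.
Sec. 4-3. is a sole proprietorship; occupies leased commercial space → Standard Certificate required.
Sec. 4-4. does not operate vehicles for hire; does not provide lodging to guests → Standard Certificate exemption does not apply.
Sec. 4-5. is a sole proprietorship (not: is a worker-owned cooperative); employees 77 > 61; seating 156 > 126 → Operating Registration not required.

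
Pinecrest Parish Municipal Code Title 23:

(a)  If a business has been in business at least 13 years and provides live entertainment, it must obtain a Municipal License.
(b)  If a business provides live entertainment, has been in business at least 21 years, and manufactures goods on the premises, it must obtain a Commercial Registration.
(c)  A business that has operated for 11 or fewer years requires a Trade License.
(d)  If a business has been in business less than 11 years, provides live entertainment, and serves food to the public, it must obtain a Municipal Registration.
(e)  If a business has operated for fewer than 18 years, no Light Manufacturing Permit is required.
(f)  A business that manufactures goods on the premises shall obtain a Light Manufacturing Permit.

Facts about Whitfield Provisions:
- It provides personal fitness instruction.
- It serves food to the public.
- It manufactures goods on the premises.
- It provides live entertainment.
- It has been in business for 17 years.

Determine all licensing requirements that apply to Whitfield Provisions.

Municipal License

(a) years in business 17 ≥ 13; provides live entertainment → Municipal License required.
(b) provides live entertainment; years in business 17 < 21; manufactures goods on the premises → Commercial Registration not required.
(c) years in business 17 > 11 → Trade License not required.
(d) years in business 17 ≥ 11; provides live entertainment; serves food to the public → Municipal Registration not required.
(e) years in business 17 < 18 → exempt from Light Manufacturing Permit.
(f) manufactures goods on the premises → Light Manufacturing Permit required.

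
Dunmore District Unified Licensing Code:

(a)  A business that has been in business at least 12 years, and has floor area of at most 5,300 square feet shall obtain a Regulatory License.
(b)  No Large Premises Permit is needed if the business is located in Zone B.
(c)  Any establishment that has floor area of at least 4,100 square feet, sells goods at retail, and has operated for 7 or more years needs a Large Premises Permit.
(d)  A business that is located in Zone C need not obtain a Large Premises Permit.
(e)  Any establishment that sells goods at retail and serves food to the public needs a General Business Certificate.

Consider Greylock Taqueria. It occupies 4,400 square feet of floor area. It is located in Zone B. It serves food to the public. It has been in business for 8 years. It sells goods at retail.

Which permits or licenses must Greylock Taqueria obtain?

(a) years in business 8 < 12; floor area 4,400 square feet ≤ 5,300 square feet → Regulatory License not required.
(b) is located in Zone B → exempt from Large Premises Permit.
(c) floor area 4,400 square feet ≥ 4,100 square feet; sells goods at retail; years in business 8 ≥ 7 → Large Premises Permit required.
(d) is located in Zone B (not: is located in Zone C) → Large Premises Permit exemption does not apply.
(e) sells goods at retail; serves food to the public → General Business Certificate required.

General Business Certificate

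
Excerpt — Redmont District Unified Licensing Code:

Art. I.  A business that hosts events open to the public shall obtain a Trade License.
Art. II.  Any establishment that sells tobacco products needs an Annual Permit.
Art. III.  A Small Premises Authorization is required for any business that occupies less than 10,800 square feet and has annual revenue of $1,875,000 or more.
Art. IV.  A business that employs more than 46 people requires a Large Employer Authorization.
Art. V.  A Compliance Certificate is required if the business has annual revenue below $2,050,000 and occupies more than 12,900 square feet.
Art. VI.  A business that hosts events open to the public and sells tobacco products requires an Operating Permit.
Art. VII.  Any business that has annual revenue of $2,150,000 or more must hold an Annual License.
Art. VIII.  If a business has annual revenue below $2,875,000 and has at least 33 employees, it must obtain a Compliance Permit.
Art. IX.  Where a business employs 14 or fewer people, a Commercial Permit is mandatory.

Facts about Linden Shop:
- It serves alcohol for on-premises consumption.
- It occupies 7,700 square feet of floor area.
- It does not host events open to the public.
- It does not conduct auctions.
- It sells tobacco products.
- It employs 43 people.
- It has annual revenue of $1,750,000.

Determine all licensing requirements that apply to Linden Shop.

Annual Permit, Compliance Permit

Art. I. does not host events open to the public → Trade License not required.
Art. II. sells tobacco products → Annual Permit required.
Art. III. floor area 7,700 square feet < 10,800 square feet; revenue $1,750,000 < $1,875,000 → Small Premises Authorization not required.
Art. IV. employees 43 ≤ 46 → Large Employer Authorization not required.
Art. V. revenue $1,750,000 < $2,050,000; floor area 7,700 square feet ≤ 12,900 square feet → Compliance Certificate not required.
Art. VI. does not host events open to the public; sells tobacco products → Operating Permit not required.
Art. VII. revenue $1,750,000 < $2,150,000 → Annual License not required.
Art. VIII. revenue $1,750,000 < $2,875,000; employees 43 ≥ 33 → Compliance Permit required.
Art. IX. employees 43 > 14 → Commercial Permit not required.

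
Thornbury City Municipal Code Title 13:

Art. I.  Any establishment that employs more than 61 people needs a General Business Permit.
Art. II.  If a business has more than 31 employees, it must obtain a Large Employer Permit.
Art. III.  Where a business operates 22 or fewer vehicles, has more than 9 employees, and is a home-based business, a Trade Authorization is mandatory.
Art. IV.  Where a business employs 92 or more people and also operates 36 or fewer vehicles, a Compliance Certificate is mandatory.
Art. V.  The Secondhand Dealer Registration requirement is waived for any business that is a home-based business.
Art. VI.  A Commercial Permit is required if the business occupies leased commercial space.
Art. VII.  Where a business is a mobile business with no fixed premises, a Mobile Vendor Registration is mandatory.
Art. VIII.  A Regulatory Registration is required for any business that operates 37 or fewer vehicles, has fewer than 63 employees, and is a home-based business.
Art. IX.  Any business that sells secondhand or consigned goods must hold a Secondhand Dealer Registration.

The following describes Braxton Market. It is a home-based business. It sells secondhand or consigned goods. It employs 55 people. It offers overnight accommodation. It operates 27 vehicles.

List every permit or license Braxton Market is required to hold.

Art. I. employees 55 ≤ 61 → General Business Permit not required.
Art. II. employees 55 > 31 → Large Employer Permit required.
Art. III. vehicles 27 > 22; employees 55 > 9; is a home-based business → Trade Authorization not required.
Art. IV. employees 55 < 92; vehicles 27 ≤ 36 → Compliance Certificate not required.
Art. V. is a home-based business → exempt from Secondhand Dealer Registration.
Art. VI. is a home-based business (not: occupies leased commercial space) → Commercial Permit not required.
Art. VII. is a home-based business (not: is a mobile business with no fixed premises) → Mobile Vendor Registration not required.
Art. VIII. vehicles 27 ≤ 37; employees 55 < 63; is a home-based business → Regulatory Registration required.
Art. IX. sells secondhand or consigned goods → Secondhand Dealer Registration required.

Large Employer Permit, Regulatory Registration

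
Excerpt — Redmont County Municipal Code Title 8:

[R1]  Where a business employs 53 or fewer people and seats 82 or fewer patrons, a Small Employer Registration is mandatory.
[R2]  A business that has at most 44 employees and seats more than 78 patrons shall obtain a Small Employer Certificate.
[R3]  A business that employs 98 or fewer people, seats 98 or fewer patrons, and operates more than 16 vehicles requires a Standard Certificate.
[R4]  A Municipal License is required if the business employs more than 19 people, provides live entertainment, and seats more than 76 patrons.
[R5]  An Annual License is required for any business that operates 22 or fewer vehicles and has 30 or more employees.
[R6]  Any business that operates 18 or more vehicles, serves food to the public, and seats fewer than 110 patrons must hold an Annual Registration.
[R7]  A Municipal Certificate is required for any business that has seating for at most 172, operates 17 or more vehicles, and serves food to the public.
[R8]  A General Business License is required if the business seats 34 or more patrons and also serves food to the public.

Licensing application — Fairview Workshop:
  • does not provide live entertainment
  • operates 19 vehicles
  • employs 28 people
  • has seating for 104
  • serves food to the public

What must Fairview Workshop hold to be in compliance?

Annual Registration, General Business License, Municipal Certificate, Small Employer Certificate

[R1] employees 28 ≤ 53; seating 104 > 82 → Small Employer Registration not required.
[R2] employees 28 ≤ 44; seating 104 > 78 → Small Employer Certificate required.
[R3] employees 28 ≤ 98; seating 104 > 98; vehicles 19 > 16 → Standard Certificate not required.
[R4] employees 28 > 19; does not provide live entertainment; seating 104 > 76 → Municipal License not required.
[R5] vehicles 19 ≤ 22; employees 28 < 30 → Annual License not required.
[R6] vehicles 19 ≥ 18; serves food to the public; seating 104 < 110 → Annual Registration required.
[R7] seating 104 ≤ 172; vehicles 19 ≥ 17; serves food to the public → Municipal Certificate required.
[R8] seating 104 ≥ 34; serves food to the public → General Business License required.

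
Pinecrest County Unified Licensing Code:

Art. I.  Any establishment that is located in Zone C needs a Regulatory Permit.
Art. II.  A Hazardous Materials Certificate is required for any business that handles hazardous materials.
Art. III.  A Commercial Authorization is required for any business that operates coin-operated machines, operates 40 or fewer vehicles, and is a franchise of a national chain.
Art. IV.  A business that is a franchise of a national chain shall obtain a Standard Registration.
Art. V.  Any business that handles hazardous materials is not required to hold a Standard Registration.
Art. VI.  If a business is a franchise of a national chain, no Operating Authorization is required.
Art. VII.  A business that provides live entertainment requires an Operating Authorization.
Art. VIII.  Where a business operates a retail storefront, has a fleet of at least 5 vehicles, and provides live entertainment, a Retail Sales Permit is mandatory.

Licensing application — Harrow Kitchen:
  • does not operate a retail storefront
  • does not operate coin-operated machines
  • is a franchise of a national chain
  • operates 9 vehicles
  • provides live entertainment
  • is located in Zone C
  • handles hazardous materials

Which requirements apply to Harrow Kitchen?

Hazardous Materials Certificate, Regulatory Permit

Art. I. is located in Zone C → Regulatory Permit required.
Art. II. handles hazardous materials → Hazardous Materials Certificate required.
Art. III. does not operate coin-operated machines; vehicles 9 ≤ 40; is a franchise of a national chain → Commercial Authorization not required.
Art. IV. is a franchise of a national chain → Standard Registration required.
Art. V. handles hazardous materials → exempt from Standard Registration.
Art. VI. is a franchise of a national chain → exempt from Operating Authorization.
Art. VII. provides live entertainment → Operating Authorization required.
Art. VIII. does not operate a retail storefront; vehicles 9 ≥ 5; provides live entertainment → Retail Sales Permit not required.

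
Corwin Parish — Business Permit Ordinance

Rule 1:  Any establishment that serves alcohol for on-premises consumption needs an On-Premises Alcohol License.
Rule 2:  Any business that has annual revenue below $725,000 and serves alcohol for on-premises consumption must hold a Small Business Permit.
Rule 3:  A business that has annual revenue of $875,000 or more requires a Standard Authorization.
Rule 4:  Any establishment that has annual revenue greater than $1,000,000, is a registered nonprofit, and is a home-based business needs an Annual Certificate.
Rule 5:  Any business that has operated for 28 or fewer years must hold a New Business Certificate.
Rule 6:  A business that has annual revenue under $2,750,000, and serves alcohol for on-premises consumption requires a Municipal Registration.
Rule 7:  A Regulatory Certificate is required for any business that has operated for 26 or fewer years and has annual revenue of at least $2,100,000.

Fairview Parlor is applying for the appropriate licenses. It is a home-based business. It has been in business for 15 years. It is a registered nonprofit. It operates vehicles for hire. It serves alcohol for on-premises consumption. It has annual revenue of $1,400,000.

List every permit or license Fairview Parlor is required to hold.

Annual Certificate, Municipal Registration, New Business Certificate, On-Premises Alcohol License, Standard Authorization

Rule 1: serves alcohol for on-premises consumption → On-Premises Alcohol License required.
Rule 2: revenue $1,400,000 ≥ $725,000; serves alcohol for on-premises consumption → Small Business Permit not required.
Rule 3: revenue $1,400,000 ≥ $875,000 → Standard Authorization required.
Rule 4: revenue $1,400,000 > $1,000,000; is a registered nonprofit; is a home-based business → Annual Certificate required.
Rule 5: years in business 15 ≤ 28 → New Business Certificate required.
Rule 6: revenue $1,400,000 < $2,750,000; serves alcohol for on-premises consumption → Municipal Registration required.
Rule 7: years in business 15 ≤ 26; revenue $1,400,000 < $2,100,000 → Regulatory Certificate not required.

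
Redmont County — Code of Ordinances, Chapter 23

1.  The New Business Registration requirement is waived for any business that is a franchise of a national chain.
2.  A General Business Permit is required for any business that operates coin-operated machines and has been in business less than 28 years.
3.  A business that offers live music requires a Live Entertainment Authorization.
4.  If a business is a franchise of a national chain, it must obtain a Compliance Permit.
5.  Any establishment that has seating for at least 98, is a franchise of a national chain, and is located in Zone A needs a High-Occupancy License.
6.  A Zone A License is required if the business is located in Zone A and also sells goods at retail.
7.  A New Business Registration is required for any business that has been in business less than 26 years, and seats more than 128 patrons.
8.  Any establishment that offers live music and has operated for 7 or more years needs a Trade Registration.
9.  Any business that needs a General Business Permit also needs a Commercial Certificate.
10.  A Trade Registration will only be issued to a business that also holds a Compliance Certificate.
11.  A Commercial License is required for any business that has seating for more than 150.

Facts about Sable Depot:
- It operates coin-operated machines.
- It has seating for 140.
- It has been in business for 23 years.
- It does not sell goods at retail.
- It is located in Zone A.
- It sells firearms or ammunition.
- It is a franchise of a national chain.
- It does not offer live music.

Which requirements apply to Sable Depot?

1. is a franchise of a national chain → exempt from New Business Registration.
2. operates coin-operated machines; years in business 23 < 28 → General Business Permit required.
3. does not offer live music → Live Entertainment Authorization not required.
4. is a franchise of a national chain → Compliance Permit required.
5. seating 140 ≥ 98; is a franchise of a national chain; is located in Zone A → High-Occupancy License required.
6. is located in Zone A; does not sell goods at retail → Zone A License not required.
7. years in business 23 < 26; seating 140 > 128 → New Business Registration required.
8. does not offer live music; years in business 23 ≥ 7 → Trade Registration not required.
9. General Business Permit is required → Commercial Certificate also required.
10. Trade Registration is not required → no effect.
11. seating 140 ≤ 150 → Commercial License not required.

Commercial Certificate, Compliance Permit, General Business Permit, High-Occupancy License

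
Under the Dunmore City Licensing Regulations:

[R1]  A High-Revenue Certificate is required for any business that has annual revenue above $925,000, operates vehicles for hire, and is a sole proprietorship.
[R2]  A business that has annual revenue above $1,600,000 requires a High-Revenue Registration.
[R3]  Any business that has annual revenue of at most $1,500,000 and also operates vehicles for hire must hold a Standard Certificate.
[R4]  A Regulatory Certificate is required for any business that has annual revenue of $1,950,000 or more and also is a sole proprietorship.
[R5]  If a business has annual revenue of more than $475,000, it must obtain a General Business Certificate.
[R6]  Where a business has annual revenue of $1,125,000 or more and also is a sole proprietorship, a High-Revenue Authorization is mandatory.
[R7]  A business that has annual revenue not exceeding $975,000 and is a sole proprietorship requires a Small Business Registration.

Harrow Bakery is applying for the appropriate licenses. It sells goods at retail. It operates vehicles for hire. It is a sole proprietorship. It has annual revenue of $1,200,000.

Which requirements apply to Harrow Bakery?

[R1] revenue $1,200,000 > $925,000; operates vehicles for hire; is a sole proprietorship → High-Revenue Certificate required.
[R2] revenue $1,200,000 ≤ $1,600,000 → High-Revenue Registration not required.
[R3] revenue $1,200,000 ≤ $1,500,000; operates vehicles for hire → Standard Certificate required.
[R4] revenue $1,200,000 < $1,950,000; is a sole proprietorship → Regulatory Certificate not required.
[R5] revenue $1,200,000 > $475,000 → General Business Certificate required.
[R6] revenue $1,200,000 ≥ $1,125,000; is a sole proprietorship → High-Revenue Authorization required.
[R7] revenue $1,200,000 > $975,000; is a sole proprietorship → Small Business Registration not required.

General Business Certificate, High-Revenue Authorization, High-Revenue Certificate, Standard Certificate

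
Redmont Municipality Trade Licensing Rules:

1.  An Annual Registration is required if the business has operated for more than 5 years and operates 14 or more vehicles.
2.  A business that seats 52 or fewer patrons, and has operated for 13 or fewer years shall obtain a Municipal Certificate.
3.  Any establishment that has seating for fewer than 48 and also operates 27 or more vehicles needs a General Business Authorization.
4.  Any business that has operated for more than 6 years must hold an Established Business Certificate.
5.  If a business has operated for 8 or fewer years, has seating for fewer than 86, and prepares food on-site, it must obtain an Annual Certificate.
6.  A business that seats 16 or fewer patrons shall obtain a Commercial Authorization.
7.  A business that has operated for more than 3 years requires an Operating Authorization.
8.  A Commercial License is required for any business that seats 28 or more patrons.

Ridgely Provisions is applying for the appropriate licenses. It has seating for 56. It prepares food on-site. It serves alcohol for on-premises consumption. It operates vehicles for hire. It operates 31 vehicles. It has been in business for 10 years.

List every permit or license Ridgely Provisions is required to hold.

Annual Registration, Commercial License, Established Business Certificate, Operating Authorization

1. years in business 10 > 5; vehicles 31 ≥ 14 → Annual Registration required.
2. seating 56 > 52; years in business 10 ≤ 13 → Municipal Certificate not required.
3. seating 56 ≥ 48; vehicles 31 ≥ 27 → General Business Authorization not required.
4. years in business 10 > 6 → Established Business Certificate required.
5. years in business 10 > 8; seating 56 < 86; prepares food on-site → Annual Certificate not required.
6. seating 56 > 16 → Commercial Authorization not required.
7. years in business 10 > 3 → Operating Authorization required.
8. seating 56 ≥ 28 → Commercial License required.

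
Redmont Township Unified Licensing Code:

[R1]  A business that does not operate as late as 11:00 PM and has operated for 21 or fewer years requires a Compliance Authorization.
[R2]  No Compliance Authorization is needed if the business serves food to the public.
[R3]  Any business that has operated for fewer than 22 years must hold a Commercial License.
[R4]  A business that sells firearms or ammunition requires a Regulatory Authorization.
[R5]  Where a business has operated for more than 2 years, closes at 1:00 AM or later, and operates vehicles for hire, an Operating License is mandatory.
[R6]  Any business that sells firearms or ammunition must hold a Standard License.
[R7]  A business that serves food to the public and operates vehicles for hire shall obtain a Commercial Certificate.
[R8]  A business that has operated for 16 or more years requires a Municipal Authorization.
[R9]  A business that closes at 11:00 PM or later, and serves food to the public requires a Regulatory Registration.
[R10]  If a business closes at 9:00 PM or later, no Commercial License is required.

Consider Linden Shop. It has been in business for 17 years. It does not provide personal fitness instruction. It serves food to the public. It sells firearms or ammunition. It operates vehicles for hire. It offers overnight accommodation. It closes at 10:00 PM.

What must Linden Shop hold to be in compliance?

[R1] closes 10:00 PM, at/before 11:00 PM; years in business 17 ≤ 21 → Compliance Authorization required.
[R2] serves food to the public → exempt from Compliance Authorization.
[R3] years in business 17 < 22 → Commercial License required.
[R4] sells firearms or ammunition → Regulatory Authorization required.
[R5] years in business 17 > 2; closes 10:00 PM, at/before 1:00 AM; operates vehicles for hire → Operating License not required.
[R6] sells firearms or ammunition → Standard License required.
[R7] serves food to the public; operates vehicles for hire → Commercial Certificate required.
[R8] years in business 17 ≥ 16 → Municipal Authorization required.
[R9] closes 10:00 PM, at/before 11:00 PM; serves food to the public → Regulatory Registration not required.
[R10] closes 10:00 PM, after 9:00 PM → exempt from Commercial License.

Commercial Certificate, Municipal Authorization, Regulatory Authorization, Standard License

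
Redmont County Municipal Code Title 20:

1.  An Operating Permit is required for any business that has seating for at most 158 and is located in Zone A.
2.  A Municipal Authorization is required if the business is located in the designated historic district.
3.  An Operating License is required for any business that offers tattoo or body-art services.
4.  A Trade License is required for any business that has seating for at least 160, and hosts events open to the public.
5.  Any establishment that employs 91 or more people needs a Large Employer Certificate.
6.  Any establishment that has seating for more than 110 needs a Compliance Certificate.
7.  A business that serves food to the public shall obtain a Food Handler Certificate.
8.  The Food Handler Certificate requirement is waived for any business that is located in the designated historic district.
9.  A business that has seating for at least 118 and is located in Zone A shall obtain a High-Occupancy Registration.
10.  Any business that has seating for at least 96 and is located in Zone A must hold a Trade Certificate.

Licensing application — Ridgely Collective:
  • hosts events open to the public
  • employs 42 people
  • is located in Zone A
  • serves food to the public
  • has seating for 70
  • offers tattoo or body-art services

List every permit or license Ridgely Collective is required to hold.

1. seating 70 ≤ 158; is located in Zone A → Operating Permit required.
2. is located in Zone A (not: is located in the designated historic district) → Municipal Authorization not required.
3. offers tattoo or body-art services → Operating License required.
4. seating 70 < 160; hosts events open to the public → Trade License not required.
5. employees 42 < 91 → Large Employer Certificate not required.
6. seating 70 ≤ 110 → Compliance Certificate not required.
7. serves food to the public → Food Handler Certificate required.
8. is located in Zone A (not: is located in the designated historic district) → Food Handler Certificate exemption does not apply.
9. seating 70 < 118; is located in Zone A → High-Occupancy Registration not required.
10. seating 70 < 96; is located in Zone A → Trade Certificate not required.

Food Handler Certificate, Operating License, Operating Permit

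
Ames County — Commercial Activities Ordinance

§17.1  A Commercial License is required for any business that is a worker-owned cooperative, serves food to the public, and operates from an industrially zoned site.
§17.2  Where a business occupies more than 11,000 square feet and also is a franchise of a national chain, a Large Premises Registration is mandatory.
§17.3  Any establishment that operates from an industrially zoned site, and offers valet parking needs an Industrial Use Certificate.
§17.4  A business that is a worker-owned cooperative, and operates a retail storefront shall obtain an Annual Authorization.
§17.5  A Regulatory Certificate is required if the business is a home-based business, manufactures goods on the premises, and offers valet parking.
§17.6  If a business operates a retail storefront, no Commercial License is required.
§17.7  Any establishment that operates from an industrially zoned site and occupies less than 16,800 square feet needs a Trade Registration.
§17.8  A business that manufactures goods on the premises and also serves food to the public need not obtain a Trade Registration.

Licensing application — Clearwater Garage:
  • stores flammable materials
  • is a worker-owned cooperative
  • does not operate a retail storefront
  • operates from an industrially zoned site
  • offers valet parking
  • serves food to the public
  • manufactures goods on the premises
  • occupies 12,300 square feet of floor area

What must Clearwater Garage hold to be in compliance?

Commercial License, Industrial Use Certificate

§17.1 is a worker-owned cooperative; serves food to the public; operates from an industrially zoned site → Commercial License required.
§17.2 floor area 12,300 square feet > 11,000 square feet; is a worker-owned cooperative (not: is a franchise of a national chain) → Large Premises Registration not required.
§17.3 operates from an industrially zoned site; offers valet parking → Industrial Use Certificate required.
§17.4 is a worker-owned cooperative; does not operate a retail storefront → Annual Authorization not required.
§17.5 operates from an industrially zoned site (not: is a home-based business); manufactures goods on the premises; offers valet parking → Regulatory Certificate not required.
§17.6 does not operate a retail storefront → Commercial License exemption does not apply.
§17.7 operates from an industrially zoned site; floor area 12,300 square feet < 16,800 square feet → Trade Registration required.
§17.8 manufactures goods on the premises; serves food to the public → exempt from Trade Registration.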